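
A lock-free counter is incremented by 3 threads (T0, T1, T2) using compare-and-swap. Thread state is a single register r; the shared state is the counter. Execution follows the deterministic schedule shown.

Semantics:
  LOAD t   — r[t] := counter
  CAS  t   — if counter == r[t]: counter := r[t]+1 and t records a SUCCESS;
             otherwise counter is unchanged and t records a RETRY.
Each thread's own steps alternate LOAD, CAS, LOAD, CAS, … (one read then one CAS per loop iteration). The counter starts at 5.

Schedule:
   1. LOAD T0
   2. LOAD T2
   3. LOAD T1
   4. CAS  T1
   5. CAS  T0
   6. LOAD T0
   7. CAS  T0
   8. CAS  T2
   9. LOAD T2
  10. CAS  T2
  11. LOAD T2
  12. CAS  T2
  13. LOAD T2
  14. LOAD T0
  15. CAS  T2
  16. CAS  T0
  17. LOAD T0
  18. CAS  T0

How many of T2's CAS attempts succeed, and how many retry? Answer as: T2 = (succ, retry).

step 1: T0 LOAD ⇒ load; ctr=5 reg=5
step 2: T2 LOAD ⇒ load; ctr=5 reg=5
step 3: T1 LOAD ⇒ load; ctr=5 reg=5
step 4: T1 CAS ⇒ ok; ctr=6 reg=5
step 5: T0 CAS ⇒ retry; ctr=6 reg=5
step 6: T0 LOAD ⇒ load; ctr=6 reg=6
step 7: T0 CAS ⇒ ok; ctr=7 reg=6
step 8: T2 CAS ⇒ retry; ctr=7 reg=5
step 9: T2 LOAD ⇒ load; ctr=7 reg=7
step 10: T2 CAS ⇒ ok; ctr=8 reg=7
step 11: T2 LOAD ⇒ load; ctr=8 reg=8
step 12: T2 CAS ⇒ ok; ctr=9 reg=8
step 13: T2 LOAD ⇒ load; ctr=9 reg=9
step 14: T0 LOAD ⇒ load; ctr=9 reg=9
step 15: T2 CAS ⇒ ok; ctr=10 reg=9
step 16: T0 CAS ⇒ retry; ctr=10 reg=9
step 17: T0 LOAD ⇒ load; ctr=10 reg=10
step 18: T0 CAS ⇒ ok; ctr=11 reg=10

T2 = (3, 1)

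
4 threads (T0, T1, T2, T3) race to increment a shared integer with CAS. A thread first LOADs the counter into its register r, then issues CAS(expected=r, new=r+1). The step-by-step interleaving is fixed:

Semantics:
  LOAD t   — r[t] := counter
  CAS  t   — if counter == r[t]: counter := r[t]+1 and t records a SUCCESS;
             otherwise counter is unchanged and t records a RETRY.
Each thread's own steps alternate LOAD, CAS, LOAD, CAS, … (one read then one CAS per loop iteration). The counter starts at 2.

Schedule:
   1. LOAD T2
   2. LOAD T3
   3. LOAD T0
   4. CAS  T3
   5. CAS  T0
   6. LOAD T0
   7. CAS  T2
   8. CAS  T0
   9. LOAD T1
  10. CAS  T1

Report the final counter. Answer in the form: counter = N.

1. LOAD T2 → mem=2 r[T2]=2 [LOAD]
2. LOAD T3 → mem=2 r[T3]=2 [LOAD]
3. LOAD T0 → mem=2 r[T0]=2 [LOAD]
4. CAS T3 → mem=3 r[T3]=2 [OK]
5. CAS T0 → mem=3 r[T0]=2 [RETRY]
6. LOAD T0 → mem=3 r[T0]=3 [LOAD]
7. CAS T2 → mem=3 r[T2]=2 [RETRY]
8. CAS T0 → mem=4 r[T0]=3 [OK]
9. LOAD T1 → mem=4 r[T1]=4 [LOAD]
10. CAS T1 → mem=5 r[T1]=4 [OK]

counter = 5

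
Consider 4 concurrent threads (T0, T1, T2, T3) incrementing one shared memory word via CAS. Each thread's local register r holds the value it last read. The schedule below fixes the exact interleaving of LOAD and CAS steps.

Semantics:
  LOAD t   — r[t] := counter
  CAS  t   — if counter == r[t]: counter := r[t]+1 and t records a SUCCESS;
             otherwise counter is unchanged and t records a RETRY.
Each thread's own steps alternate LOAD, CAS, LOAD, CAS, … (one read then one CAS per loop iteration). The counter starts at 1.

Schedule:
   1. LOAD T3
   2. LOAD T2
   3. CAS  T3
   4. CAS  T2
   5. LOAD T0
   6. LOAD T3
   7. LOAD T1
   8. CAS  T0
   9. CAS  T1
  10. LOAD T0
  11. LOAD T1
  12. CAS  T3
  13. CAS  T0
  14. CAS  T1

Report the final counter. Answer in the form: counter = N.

T3 LOAD — after: cnt=1, r=1 — load
T2 LOAD — after: cnt=1, r=1 — load
T3 CAS — after: cnt=2, r=1 — ok
T2 CAS — after: cnt=2, r=1 — retry
T0 LOAD — after: cnt=2, r=2 — load
T3 LOAD — after: cnt=2, r=2 — load
T1 LOAD — after: cnt=2, r=2 — load
T0 CAS — after: cnt=3, r=2 — ok
T1 CAS — after: cnt=3, r=2 — retry
T0 LOAD — after: cnt=3, r=3 — load
T1 LOAD — after: cnt=3, r=3 — load
T3 CAS — after: cnt=3, r=2 — retry
T0 CAS — after: cnt=4, r=3 — ok
T1 CAS — after: cnt=4, r=3 — retry

counter = 4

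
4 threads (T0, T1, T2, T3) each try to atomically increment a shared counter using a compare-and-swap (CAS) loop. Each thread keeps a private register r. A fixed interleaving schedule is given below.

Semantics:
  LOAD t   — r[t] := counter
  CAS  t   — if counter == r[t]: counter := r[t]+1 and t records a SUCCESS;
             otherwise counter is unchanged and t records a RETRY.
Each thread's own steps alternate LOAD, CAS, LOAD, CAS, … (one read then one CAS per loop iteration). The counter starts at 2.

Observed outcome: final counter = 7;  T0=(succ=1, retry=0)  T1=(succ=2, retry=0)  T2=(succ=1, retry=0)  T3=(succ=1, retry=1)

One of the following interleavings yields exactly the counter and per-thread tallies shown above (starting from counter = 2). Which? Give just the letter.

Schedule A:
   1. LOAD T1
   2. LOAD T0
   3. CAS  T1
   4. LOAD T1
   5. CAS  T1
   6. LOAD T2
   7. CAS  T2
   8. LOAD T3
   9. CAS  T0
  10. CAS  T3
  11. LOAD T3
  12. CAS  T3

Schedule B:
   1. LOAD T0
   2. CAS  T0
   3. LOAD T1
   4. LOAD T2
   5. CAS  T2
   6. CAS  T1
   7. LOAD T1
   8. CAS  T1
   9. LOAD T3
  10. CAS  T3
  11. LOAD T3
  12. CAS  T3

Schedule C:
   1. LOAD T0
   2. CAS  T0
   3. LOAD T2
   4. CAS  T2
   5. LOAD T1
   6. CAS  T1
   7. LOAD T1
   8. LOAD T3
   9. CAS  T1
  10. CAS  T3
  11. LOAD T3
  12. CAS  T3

C

Tracing schedule C:
#1 T0 reads 2
#2 T0 CAS(2→3) writes; counter now 3
#3 T2 reads 3
#4 T2 CAS(3→4) writes; counter now 4
#5 T1 reads 4
#6 T1 CAS(4→5) writes; counter now 5
#7 T1 reads 5
#8 T3 reads 5
#9 T1 CAS(5→6) writes; counter now 6
#10 T3 CAS(5→6) fails; counter now 6
#11 T3 reads 6
#12 T3 CAS(6→7) writes; counter now 7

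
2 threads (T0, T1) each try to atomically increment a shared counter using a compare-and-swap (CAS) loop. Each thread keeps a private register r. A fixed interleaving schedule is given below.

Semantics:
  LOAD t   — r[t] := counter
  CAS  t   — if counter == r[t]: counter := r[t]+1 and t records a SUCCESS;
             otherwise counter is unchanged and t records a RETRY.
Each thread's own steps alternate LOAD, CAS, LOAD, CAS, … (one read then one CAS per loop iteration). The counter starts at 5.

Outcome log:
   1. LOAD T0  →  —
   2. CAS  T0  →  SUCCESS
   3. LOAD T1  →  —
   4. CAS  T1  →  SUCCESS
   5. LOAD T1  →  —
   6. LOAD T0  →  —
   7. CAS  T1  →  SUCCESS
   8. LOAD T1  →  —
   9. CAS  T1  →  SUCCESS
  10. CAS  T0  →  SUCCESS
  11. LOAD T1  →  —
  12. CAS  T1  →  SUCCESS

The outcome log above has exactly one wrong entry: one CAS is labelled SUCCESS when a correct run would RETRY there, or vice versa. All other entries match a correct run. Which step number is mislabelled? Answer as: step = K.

step = 10

Reference trace:
T0 LOAD — after: cnt=5, r=5 — load
T0 CAS — after: cnt=6, r=5 — ok
T1 LOAD — after: cnt=6, r=6 — load
T1 CAS — after: cnt=7, r=6 — ok
T1 LOAD — after: cnt=7, r=7 — load
T0 LOAD — after: cnt=7, r=7 — load
T1 CAS — after: cnt=8, r=7 — ok
T1 LOAD — after: cnt=8, r=8 — load
T1 CAS — after: cnt=9, r=8 — ok
T0 CAS — after: cnt=9, r=7 — retry
T1 LOAD — after: cnt=9, r=9 — load
T1 CAS — after: cnt=10, r=9 — ok
Mismatch at 10.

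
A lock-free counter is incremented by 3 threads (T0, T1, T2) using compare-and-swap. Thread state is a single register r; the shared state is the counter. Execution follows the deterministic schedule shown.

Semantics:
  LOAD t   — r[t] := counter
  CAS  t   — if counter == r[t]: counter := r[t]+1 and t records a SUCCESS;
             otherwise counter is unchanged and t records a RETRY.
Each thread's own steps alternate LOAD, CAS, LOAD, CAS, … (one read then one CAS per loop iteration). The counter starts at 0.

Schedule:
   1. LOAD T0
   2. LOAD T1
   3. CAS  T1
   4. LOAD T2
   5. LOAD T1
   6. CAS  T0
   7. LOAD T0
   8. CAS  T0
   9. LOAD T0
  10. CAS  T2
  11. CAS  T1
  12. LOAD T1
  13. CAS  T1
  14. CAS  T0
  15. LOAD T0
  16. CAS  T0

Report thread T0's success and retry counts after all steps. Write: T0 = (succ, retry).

[1] T0.load  rd  (counter 0, T0.r 0)
[2] T1.load  rd  (counter 0, T1.r 0)
[3] T1.cas  hit  (counter 1, T1.r 0)
[4] T2.load  rd  (counter 1, T2.r 1)
[5] T1.load  rd  (counter 1, T1.r 1)
[6] T0.cas  miss  (counter 1, T0.r 0)
[7] T0.load  rd  (counter 1, T0.r 1)
[8] T0.cas  hit  (counter 2, T0.r 1)
[9] T0.load  rd  (counter 2, T0.r 2)
[10] T2.cas  miss  (counter 2, T2.r 1)
[11] T1.cas  miss  (counter 2, T1.r 1)
[12] T1.load  rd  (counter 2, T1.r 2)
[13] T1.cas  hit  (counter 3, T1.r 2)
[14] T0.cas  miss  (counter 3, T0.r 2)
[15] T0.load  rd  (counter 3, T0.r 3)
[16] T0.cas  hit  (counter 4, T0.r 3)

T0 = (2, 2)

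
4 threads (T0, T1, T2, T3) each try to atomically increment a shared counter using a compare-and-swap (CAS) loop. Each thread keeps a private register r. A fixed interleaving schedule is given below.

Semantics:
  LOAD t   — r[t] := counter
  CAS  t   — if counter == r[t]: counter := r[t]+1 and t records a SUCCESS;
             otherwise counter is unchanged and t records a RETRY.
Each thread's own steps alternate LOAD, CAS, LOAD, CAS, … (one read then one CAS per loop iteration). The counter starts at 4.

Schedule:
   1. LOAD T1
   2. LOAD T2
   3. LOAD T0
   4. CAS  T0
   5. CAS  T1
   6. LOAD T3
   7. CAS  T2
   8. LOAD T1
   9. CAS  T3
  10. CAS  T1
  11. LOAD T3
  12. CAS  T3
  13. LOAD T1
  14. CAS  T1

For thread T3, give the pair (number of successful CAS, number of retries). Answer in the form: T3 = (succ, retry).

T3 = (2, 0)

   1) LOAD T1:  M=4  r_T1=4
   2) LOAD T2:  M=4  r_T2=4
   3) LOAD T0:  M=4  r_T0=4
   4) CAS  T0:  M=5  r_T0=4 ✓
   5) CAS  T1:  M=5  r_T1=4 ✗
   6) LOAD T3:  M=5  r_T3=5
   7) CAS  T2:  M=5  r_T2=4 ✗
   8) LOAD T1:  M=5  r_T1=5
   9) CAS  T3:  M=6  r_T3=5 ✓
  10) CAS  T1:  M=6  r_T1=5 ✗
  11) LOAD T3:  M=6  r_T3=6
  12) CAS  T3:  M=7  r_T3=6 ✓
  13) LOAD T1:  M=7  r_T1=7
  14) CAS  T1:  M=8  r_T1=7 ✓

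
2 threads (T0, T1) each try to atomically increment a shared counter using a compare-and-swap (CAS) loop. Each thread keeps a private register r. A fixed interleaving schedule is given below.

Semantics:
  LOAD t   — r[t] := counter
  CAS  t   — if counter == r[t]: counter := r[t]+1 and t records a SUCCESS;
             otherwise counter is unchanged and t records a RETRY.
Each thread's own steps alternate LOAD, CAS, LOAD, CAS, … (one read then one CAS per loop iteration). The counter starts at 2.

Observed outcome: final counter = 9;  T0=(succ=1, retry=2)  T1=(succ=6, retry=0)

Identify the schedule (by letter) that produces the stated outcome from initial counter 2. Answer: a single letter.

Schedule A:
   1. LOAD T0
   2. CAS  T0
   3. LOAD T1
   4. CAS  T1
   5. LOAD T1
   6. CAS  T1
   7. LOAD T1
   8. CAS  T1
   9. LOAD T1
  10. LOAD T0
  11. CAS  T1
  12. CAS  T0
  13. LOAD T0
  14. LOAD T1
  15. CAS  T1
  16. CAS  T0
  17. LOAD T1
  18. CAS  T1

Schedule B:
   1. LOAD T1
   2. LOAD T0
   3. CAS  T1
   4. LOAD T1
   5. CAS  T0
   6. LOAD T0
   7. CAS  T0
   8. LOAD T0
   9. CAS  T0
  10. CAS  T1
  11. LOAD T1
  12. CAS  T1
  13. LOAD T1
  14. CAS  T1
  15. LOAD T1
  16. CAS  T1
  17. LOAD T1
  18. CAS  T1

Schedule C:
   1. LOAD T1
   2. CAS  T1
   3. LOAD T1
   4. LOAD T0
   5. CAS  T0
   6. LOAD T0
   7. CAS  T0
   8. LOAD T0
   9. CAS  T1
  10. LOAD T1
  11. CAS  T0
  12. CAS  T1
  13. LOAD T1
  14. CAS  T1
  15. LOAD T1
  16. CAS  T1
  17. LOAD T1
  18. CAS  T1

Simulating candidate A:
step 1: T0 LOAD ⇒ load; ctr=2 reg=2
step 2: T0 CAS ⇒ ok; ctr=3 reg=2
step 3: T1 LOAD ⇒ load; ctr=3 reg=3
step 4: T1 CAS ⇒ ok; ctr=4 reg=3
step 5: T1 LOAD ⇒ load; ctr=4 reg=4
step 6: T1 CAS ⇒ ok; ctr=5 reg=4
step 7: T1 LOAD ⇒ load; ctr=5 reg=5
step 8: T1 CAS ⇒ ok; ctr=6 reg=5
step 9: T1 LOAD ⇒ load; ctr=6 reg=6
step 10: T0 LOAD ⇒ load; ctr=6 reg=6
step 11: T1 CAS ⇒ ok; ctr=7 reg=6
step 12: T0 CAS ⇒ retry; ctr=7 reg=6
step 13: T0 LOAD ⇒ load; ctr=7 reg=7
step 14: T1 LOAD ⇒ load; ctr=7 reg=7
step 15: T1 CAS ⇒ ok; ctr=8 reg=7
step 16: T0 CAS ⇒ retry; ctr=8 reg=7
step 17: T1 LOAD ⇒ load; ctr=8 reg=8
step 18: T1 CAS ⇒ ok; ctr=9 reg=8

A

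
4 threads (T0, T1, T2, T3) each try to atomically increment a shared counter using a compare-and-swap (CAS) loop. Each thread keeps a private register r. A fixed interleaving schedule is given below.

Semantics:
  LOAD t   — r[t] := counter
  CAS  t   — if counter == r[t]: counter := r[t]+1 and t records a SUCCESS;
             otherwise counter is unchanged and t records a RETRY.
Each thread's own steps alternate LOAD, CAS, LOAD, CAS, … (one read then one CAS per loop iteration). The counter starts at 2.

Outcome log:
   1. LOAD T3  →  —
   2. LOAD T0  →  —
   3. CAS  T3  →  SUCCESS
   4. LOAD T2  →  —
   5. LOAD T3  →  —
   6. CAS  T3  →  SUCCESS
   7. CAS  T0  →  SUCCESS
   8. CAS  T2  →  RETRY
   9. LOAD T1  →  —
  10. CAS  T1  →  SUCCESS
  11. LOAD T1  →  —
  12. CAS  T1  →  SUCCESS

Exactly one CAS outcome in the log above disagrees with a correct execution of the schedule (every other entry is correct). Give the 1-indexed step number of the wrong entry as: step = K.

Correct run:
#1 T3 reads 2
#2 T0 reads 2
#3 T3 CAS(2→3) writes; counter now 3
#4 T2 reads 3
#5 T3 reads 3
#6 T3 CAS(3→4) writes; counter now 4
#7 T0 CAS(2→3) fails; counter now 4
#8 T2 CAS(3→4) fails; counter now 4
#9 T1 reads 4
#10 T1 CAS(4→5) writes; counter now 5
#11 T1 reads 5
#12 T1 CAS(5→6) writes; counter now 6
Mismatch at 7.

step = 7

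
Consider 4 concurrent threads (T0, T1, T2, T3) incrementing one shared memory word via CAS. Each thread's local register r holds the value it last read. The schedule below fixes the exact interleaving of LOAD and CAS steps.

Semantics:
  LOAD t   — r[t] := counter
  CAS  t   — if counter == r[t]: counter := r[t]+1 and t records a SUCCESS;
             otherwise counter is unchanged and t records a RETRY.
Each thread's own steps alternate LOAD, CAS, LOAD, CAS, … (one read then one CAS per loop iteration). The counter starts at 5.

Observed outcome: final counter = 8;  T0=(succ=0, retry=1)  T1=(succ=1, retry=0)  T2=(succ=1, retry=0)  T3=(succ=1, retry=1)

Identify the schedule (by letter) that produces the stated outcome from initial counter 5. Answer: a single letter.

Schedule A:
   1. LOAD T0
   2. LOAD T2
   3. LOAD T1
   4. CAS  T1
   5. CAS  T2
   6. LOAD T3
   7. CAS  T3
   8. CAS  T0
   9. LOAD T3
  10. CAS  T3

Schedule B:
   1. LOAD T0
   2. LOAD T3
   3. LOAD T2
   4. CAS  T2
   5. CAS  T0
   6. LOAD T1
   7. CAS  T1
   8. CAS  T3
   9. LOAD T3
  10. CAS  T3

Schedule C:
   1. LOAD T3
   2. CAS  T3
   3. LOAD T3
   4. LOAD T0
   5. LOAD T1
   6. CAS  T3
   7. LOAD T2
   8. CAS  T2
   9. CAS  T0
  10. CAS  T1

B

Simulating candidate B:
[1] T0.load  rd  (counter 5, T0.r 5)
[2] T3.load  rd  (counter 5, T3.r 5)
[3] T2.load  rd  (counter 5, T2.r 5)
[4] T2.cas  hit  (counter 6, T2.r 5)
[5] T0.cas  miss  (counter 6, T0.r 5)
[6] T1.load  rd  (counter 6, T1.r 6)
[7] T1.cas  hit  (counter 7, T1.r 6)
[8] T3.cas  miss  (counter 7, T3.r 5)
[9] T3.load  rd  (counter 7, T3.r 7)
[10] T3.cas  hit  (counter 8, T3.r 7)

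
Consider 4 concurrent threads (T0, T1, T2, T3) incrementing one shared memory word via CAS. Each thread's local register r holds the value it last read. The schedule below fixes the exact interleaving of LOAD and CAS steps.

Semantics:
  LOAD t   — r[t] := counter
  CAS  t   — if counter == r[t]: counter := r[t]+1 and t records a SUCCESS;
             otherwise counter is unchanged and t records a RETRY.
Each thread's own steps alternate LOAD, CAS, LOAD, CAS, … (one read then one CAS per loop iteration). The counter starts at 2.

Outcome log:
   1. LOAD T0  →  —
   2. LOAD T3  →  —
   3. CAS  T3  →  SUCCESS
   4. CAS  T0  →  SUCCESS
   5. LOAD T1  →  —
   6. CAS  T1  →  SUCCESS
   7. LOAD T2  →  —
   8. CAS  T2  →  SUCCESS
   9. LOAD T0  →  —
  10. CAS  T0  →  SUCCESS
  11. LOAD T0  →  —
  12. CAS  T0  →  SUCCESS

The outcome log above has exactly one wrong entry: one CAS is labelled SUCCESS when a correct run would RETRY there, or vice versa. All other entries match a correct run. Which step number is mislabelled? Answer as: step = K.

Re-executing:
   1) LOAD T0:  M=2  r_T0=2
   2) LOAD T3:  M=2  r_T3=2
   3) CAS  T3:  M=3  r_T3=2 ✓
   4) CAS  T0:  M=3  r_T0=2 ✗
   5) LOAD T1:  M=3  r_T1=3
   6) CAS  T1:  M=4  r_T1=3 ✓
   7) LOAD T2:  M=4  r_T2=4
   8) CAS  T2:  M=5  r_T2=4 ✓
   9) LOAD T0:  M=5  r_T0=5
  10) CAS  T0:  M=6  r_T0=5 ✓
  11) LOAD T0:  M=6  r_T0=6
  12) CAS  T0:  M=7  r_T0=6 ✓
Flip is step 4.

step = 4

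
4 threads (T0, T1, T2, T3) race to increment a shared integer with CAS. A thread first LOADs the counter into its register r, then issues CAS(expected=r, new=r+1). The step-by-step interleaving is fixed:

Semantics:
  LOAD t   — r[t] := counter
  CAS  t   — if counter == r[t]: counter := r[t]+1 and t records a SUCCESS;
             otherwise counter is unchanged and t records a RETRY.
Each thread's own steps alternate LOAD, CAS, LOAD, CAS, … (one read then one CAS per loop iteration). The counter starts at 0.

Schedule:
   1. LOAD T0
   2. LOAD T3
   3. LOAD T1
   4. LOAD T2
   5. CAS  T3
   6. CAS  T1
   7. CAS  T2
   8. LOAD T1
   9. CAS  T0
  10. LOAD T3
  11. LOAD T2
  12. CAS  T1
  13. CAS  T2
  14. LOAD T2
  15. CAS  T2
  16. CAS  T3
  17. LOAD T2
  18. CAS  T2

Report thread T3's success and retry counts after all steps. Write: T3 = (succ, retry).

T3 = (1, 1)

T0 LOAD — after: cnt=0, r=0 — load
T3 LOAD — after: cnt=0, r=0 — load
T1 LOAD — after: cnt=0, r=0 — load
T2 LOAD — after: cnt=0, r=0 — load
T3 CAS — after: cnt=1, r=0 — ok
T1 CAS — after: cnt=1, r=0 — retry
T2 CAS — after: cnt=1, r=0 — retry
T1 LOAD — after: cnt=1, r=1 — load
T0 CAS — after: cnt=1, r=0 — retry
T3 LOAD — after: cnt=1, r=1 — load
T2 LOAD — after: cnt=1, r=1 — load
T1 CAS — after: cnt=2, r=1 — ok
T2 CAS — after: cnt=2, r=1 — retry
T2 LOAD — after: cnt=2, r=2 — load
T2 CAS — after: cnt=3, r=2 — ok
T3 CAS — after: cnt=3, r=1 — retry
T2 LOAD — after: cnt=3, r=3 — load
T2 CAS — after: cnt=4, r=3 — ok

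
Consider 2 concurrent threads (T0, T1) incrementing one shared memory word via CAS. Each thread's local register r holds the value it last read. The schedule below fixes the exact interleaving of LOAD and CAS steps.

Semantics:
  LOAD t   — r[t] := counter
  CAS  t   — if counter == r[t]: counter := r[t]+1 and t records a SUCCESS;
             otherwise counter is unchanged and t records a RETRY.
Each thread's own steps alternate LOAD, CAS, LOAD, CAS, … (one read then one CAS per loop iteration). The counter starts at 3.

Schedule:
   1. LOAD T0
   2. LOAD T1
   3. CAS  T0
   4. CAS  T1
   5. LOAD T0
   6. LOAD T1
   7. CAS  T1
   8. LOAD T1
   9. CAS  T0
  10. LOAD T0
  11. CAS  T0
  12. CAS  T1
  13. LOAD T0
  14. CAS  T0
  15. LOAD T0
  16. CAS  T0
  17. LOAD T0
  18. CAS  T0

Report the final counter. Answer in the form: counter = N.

counter = 9

T0 LOAD — after: cnt=3, r=3 — load
T1 LOAD — after: cnt=3, r=3 — load
T0 CAS — after: cnt=4, r=3 — ok
T1 CAS — after: cnt=4, r=3 — retry
T0 LOAD — after: cnt=4, r=4 — load
T1 LOAD — after: cnt=4, r=4 — load
T1 CAS — after: cnt=5, r=4 — ok
T1 LOAD — after: cnt=5, r=5 — load
T0 CAS — after: cnt=5, r=4 — retry
T0 LOAD — after: cnt=5, r=5 — load
T0 CAS — after: cnt=6, r=5 — ok
T1 CAS — after: cnt=6, r=5 — retry
T0 LOAD — after: cnt=6, r=6 — load
T0 CAS — after: cnt=7, r=6 — ok
T0 LOAD — after: cnt=7, r=7 — load
T0 CAS — after: cnt=8, r=7 — ok
T0 LOAD — after: cnt=8, r=8 — load
T0 CAS — after: cnt=9, r=8 — ok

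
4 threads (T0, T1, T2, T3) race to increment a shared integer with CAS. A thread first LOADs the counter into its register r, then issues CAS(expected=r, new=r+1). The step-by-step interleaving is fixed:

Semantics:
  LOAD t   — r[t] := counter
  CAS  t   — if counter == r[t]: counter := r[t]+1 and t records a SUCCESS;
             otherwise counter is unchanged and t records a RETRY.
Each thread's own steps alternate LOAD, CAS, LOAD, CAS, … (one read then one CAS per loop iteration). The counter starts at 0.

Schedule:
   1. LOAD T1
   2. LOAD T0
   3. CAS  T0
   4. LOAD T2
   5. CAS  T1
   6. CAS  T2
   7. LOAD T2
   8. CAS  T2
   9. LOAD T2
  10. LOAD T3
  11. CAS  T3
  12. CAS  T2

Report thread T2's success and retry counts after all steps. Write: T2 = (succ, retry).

#1 T1 reads 0
#2 T0 reads 0
#3 T0 CAS(0→1) writes; counter now 1
#4 T2 reads 1
#5 T1 CAS(0→1) fails; counter now 1
#6 T2 CAS(1→2) writes; counter now 2
#7 T2 reads 2
#8 T2 CAS(2→3) writes; counter now 3
#9 T2 reads 3
#10 T3 reads 3
#11 T3 CAS(3→4) writes; counter now 4
#12 T2 CAS(3→4) fails; counter now 4

T2 = (2, 1)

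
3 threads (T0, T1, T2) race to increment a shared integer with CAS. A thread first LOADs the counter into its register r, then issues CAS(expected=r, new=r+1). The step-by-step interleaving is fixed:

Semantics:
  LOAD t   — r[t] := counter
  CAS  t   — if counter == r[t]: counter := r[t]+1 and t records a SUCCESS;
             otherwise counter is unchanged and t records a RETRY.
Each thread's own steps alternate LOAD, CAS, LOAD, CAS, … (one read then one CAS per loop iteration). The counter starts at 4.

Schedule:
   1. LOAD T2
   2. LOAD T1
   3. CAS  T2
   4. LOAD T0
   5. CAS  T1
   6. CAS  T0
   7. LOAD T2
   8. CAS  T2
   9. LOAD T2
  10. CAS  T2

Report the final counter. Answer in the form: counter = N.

counter = 8

T2 LOAD — after: cnt=4, r=4 — load
T1 LOAD — after: cnt=4, r=4 — load
T2 CAS — after: cnt=5, r=4 — ok
T0 LOAD — after: cnt=5, r=5 — load
T1 CAS — after: cnt=5, r=4 — retry
T0 CAS — after: cnt=6, r=5 — ok
T2 LOAD — after: cnt=6, r=6 — load
T2 CAS — after: cnt=7, r=6 — ok
T2 LOAD — after: cnt=7, r=7 — load
T2 CAS — after: cnt=8, r=7 — ok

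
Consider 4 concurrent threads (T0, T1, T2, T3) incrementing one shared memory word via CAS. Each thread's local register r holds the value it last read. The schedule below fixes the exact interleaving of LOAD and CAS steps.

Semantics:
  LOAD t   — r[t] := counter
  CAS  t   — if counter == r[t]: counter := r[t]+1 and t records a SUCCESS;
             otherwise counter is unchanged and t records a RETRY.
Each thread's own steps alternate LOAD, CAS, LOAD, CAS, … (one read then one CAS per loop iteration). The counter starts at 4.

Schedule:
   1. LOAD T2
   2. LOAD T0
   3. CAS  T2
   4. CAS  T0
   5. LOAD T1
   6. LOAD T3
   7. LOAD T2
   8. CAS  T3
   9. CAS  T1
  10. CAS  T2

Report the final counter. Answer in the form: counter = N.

#1 T2 reads 4
#2 T0 reads 4
#3 T2 CAS(4→5) writes; counter now 5
#4 T0 CAS(4→5) fails; counter now 5
#5 T1 reads 5
#6 T3 reads 5
#7 T2 reads 5
#8 T3 CAS(5→6) writes; counter now 6
#9 T1 CAS(5→6) fails; counter now 6
#10 T2 CAS(5→6) fails; counter now 6

counter = 6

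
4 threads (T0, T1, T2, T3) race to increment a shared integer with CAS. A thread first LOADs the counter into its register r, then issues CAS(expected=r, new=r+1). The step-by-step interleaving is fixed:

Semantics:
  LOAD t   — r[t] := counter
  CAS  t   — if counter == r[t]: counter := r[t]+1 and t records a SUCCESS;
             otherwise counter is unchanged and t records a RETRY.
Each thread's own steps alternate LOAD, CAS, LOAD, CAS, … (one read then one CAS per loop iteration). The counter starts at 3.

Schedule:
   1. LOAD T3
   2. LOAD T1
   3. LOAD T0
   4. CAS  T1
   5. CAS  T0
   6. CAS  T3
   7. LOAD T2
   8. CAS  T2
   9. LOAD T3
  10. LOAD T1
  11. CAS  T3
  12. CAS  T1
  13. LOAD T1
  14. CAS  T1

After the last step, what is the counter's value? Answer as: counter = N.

counter = 7

   1) LOAD T3:  M=3  r_T3=3
   2) LOAD T1:  M=3  r_T1=3
   3) LOAD T0:  M=3  r_T0=3
   4) CAS  T1:  M=4  r_T1=3 ✓
   5) CAS  T0:  M=4  r_T0=3 ✗
   6) CAS  T3:  M=4  r_T3=3 ✗
   7) LOAD T2:  M=4  r_T2=4
   8) CAS  T2:  M=5  r_T2=4 ✓
   9) LOAD T3:  M=5  r_T3=5
  10) LOAD T1:  M=5  r_T1=5
  11) CAS  T3:  M=6  r_T3=5 ✓
  12) CAS  T1:  M=6  r_T1=5 ✗
  13) LOAD T1:  M=6  r_T1=6
  14) CAS  T1:  M=7  r_T1=6 ✓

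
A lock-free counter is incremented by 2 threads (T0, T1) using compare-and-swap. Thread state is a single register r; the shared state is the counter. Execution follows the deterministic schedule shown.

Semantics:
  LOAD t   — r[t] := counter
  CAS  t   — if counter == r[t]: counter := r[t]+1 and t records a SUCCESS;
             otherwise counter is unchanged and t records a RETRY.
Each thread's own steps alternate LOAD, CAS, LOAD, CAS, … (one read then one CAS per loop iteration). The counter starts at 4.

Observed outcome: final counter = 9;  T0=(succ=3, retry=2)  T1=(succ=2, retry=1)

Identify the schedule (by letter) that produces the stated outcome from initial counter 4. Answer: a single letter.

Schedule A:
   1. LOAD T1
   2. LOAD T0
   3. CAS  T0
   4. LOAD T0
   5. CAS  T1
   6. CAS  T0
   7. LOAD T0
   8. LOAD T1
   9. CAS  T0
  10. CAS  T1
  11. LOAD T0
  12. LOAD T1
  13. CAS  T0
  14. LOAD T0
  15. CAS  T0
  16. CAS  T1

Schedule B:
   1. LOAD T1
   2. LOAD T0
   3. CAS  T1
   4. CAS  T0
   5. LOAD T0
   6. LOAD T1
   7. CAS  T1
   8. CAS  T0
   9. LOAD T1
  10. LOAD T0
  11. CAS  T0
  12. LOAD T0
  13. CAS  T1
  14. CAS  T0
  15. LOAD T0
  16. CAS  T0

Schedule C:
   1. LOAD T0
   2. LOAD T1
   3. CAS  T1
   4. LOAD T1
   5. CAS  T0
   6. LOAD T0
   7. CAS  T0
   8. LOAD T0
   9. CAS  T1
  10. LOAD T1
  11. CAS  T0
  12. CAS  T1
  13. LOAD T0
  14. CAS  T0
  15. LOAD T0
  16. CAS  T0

Tracing schedule B:
#1 T1 reads 4
#2 T0 reads 4
#3 T1 CAS(4→5) writes; counter now 5
#4 T0 CAS(4→5) fails; counter now 5
#5 T0 reads 5
#6 T1 reads 5
#7 T1 CAS(5→6) writes; counter now 6
#8 T0 CAS(5→6) fails; counter now 6
#9 T1 reads 6
#10 T0 reads 6
#11 T0 CAS(6→7) writes; counter now 7
#12 T0 reads 7
#13 T1 CAS(6→7) fails; counter now 7
#14 T0 CAS(7→8) writes; counter now 8
#15 T0 reads 8
#16 T0 CAS(8→9) writes; counter now 9

B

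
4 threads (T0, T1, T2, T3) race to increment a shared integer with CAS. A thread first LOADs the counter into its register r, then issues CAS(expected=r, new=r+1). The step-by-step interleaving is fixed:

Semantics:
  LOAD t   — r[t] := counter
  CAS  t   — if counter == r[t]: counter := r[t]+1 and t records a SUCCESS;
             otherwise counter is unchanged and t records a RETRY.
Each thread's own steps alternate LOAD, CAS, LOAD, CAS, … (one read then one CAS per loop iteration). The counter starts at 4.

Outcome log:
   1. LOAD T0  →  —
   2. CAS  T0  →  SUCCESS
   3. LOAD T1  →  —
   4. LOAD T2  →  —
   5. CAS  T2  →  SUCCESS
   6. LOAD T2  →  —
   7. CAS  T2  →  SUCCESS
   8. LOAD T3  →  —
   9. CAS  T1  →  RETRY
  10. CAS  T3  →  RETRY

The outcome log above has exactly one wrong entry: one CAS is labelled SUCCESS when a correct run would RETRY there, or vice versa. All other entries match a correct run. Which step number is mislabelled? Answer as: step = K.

step = 10

Re-executing:
#1 T0 reads 4
#2 T0 CAS(4→5) writes; counter now 5
#3 T1 reads 5
#4 T2 reads 5
#5 T2 CAS(5→6) writes; counter now 6
#6 T2 reads 6
#7 T2 CAS(6→7) writes; counter now 7
#8 T3 reads 7
#9 T1 CAS(5→6) fails; counter now 7
#10 T3 CAS(7→8) writes; counter now 8
Flip is step 10.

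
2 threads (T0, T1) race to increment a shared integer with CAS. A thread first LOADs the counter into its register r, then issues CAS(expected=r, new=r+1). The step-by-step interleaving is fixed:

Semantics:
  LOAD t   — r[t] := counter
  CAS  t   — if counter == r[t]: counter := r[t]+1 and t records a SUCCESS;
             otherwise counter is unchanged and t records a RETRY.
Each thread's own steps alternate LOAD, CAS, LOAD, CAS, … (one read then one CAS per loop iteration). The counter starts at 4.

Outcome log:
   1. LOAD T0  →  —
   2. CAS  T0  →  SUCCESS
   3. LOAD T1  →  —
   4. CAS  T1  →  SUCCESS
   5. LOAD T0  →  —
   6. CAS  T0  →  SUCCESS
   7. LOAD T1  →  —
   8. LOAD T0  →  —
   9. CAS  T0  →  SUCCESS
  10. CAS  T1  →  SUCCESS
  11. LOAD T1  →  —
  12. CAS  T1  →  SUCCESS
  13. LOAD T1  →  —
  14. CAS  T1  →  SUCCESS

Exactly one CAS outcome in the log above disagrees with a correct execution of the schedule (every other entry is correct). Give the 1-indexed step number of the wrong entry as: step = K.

step = 10

Re-executing:
1. LOAD T0 → mem=4 r[T0]=4 [LOAD]
2. CAS T0 → mem=5 r[T0]=4 [OK]
3. LOAD T1 → mem=5 r[T1]=5 [LOAD]
4. CAS T1 → mem=6 r[T1]=5 [OK]
5. LOAD T0 → mem=6 r[T0]=6 [LOAD]
6. CAS T0 → mem=7 r[T0]=6 [OK]
7. LOAD T1 → mem=7 r[T1]=7 [LOAD]
8. LOAD T0 → mem=7 r[T0]=7 [LOAD]
9. CAS T0 → mem=8 r[T0]=7 [OK]
10. CAS T1 → mem=8 r[T1]=7 [RETRY]
11. LOAD T1 → mem=8 r[T1]=8 [LOAD]
12. CAS T1 → mem=9 r[T1]=8 [OK]
13. LOAD T1 → mem=9 r[T1]=9 [LOAD]
14. CAS T1 → mem=10 r[T1]=9 [OK]
Log disagrees first at step 10.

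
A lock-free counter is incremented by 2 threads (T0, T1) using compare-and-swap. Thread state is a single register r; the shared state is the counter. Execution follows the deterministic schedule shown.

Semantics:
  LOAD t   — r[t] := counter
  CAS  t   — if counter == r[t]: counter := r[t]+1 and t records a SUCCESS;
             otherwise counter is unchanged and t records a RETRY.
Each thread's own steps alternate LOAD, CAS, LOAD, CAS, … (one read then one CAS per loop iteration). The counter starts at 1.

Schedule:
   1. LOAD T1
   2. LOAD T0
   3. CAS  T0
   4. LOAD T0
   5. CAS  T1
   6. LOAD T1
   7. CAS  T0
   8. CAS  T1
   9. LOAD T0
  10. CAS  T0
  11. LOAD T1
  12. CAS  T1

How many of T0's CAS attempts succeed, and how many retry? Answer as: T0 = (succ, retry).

   1) LOAD T1:  M=1  r_T1=1
   2) LOAD T0:  M=1  r_T0=1
   3) CAS  T0:  M=2  r_T0=1 ✓
   4) LOAD T0:  M=2  r_T0=2
   5) CAS  T1:  M=2  r_T1=1 ✗
   6) LOAD T1:  M=2  r_T1=2
   7) CAS  T0:  M=3  r_T0=2 ✓
   8) CAS  T1:  M=3  r_T1=2 ✗
   9) LOAD T0:  M=3  r_T0=3
  10) CAS  T0:  M=4  r_T0=3 ✓
  11) LOAD T1:  M=4  r_T1=4
  12) CAS  T1:  M=5  r_T1=4 ✓

T0 = (3, 0)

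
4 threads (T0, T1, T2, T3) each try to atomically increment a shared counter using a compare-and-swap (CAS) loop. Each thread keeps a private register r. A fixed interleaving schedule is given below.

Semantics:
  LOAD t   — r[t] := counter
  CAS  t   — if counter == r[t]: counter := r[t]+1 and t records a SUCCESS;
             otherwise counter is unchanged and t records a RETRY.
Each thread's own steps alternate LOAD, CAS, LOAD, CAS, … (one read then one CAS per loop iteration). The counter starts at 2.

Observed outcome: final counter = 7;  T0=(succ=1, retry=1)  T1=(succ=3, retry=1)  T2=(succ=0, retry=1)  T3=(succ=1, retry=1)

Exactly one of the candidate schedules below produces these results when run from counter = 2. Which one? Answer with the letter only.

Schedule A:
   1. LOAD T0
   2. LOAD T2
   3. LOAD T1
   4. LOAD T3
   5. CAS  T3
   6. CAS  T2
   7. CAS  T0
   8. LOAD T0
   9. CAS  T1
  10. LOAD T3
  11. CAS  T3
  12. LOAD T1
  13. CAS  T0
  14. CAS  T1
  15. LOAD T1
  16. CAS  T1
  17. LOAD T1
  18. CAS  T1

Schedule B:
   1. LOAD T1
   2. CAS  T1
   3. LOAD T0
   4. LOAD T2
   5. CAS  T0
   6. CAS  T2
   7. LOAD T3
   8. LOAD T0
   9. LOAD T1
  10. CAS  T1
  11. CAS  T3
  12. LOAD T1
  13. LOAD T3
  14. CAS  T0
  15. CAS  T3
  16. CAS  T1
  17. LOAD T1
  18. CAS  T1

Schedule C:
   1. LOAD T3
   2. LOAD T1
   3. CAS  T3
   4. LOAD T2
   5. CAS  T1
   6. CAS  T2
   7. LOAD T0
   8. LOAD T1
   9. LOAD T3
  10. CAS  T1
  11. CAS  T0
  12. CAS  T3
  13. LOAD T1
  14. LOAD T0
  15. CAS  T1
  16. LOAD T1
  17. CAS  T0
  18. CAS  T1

Tracing schedule B:
   1) LOAD T1:  M=2  r_T1=2
   2) CAS  T1:  M=3  r_T1=2 ✓
   3) LOAD T0:  M=3  r_T0=3
   4) LOAD T2:  M=3  r_T2=3
   5) CAS  T0:  M=4  r_T0=3 ✓
   6) CAS  T2:  M=4  r_T2=3 ✗
   7) LOAD T3:  M=4  r_T3=4
   8) LOAD T0:  M=4  r_T0=4
   9) LOAD T1:  M=4  r_T1=4
  10) CAS  T1:  M=5  r_T1=4 ✓
  11) CAS  T3:  M=5  r_T3=4 ✗
  12) LOAD T1:  M=5  r_T1=5
  13) LOAD T3:  M=5  r_T3=5
  14) CAS  T0:  M=5  r_T0=4 ✗
  15) CAS  T3:  M=6  r_T3=5 ✓
  16) CAS  T1:  M=6  r_T1=5 ✗
  17) LOAD T1:  M=6  r_T1=6
  18) CAS  T1:  M=7  r_T1=6 ✓

B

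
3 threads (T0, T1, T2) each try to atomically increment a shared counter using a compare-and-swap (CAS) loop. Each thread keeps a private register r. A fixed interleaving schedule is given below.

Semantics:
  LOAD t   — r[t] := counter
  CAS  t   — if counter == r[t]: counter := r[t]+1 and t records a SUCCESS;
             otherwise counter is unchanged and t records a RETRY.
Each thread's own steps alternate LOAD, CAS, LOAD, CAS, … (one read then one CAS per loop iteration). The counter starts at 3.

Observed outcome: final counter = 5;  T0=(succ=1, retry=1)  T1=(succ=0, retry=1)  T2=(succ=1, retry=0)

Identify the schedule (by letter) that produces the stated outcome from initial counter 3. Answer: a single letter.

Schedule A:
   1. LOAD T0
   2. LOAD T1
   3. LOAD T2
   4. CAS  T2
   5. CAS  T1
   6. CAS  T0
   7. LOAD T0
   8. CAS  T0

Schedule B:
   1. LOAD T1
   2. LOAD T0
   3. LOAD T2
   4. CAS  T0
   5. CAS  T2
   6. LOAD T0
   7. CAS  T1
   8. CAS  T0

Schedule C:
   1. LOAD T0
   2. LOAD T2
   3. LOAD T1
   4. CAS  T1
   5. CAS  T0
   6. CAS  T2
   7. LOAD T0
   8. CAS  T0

A

Tracing schedule A:
step 1: T0 LOAD ⇒ load; ctr=3 reg=3
step 2: T1 LOAD ⇒ load; ctr=3 reg=3
step 3: T2 LOAD ⇒ load; ctr=3 reg=3
step 4: T2 CAS ⇒ ok; ctr=4 reg=3
step 5: T1 CAS ⇒ retry; ctr=4 reg=3
step 6: T0 CAS ⇒ retry; ctr=4 reg=3
step 7: T0 LOAD ⇒ load; ctr=4 reg=4
step 8: T0 CAS ⇒ ok; ctr=5 reg=4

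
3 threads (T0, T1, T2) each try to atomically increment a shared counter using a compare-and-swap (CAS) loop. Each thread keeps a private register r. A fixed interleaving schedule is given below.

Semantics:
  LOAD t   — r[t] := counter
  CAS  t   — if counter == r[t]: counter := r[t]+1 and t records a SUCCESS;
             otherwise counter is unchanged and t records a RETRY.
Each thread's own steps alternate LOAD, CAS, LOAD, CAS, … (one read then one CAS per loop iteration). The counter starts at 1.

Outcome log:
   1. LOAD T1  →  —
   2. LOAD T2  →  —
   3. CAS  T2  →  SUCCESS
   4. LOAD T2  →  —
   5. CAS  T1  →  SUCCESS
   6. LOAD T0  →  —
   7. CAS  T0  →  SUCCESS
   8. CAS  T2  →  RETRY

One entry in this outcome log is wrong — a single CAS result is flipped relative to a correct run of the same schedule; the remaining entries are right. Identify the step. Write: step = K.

Correct run:
[1] T1.load  rd  (counter 1, T1.r 1)
[2] T2.load  rd  (counter 1, T2.r 1)
[3] T2.cas  hit  (counter 2, T2.r 1)
[4] T2.load  rd  (counter 2, T2.r 2)
[5] T1.cas  miss  (counter 2, T1.r 1)
[6] T0.load  rd  (counter 2, T0.r 2)
[7] T0.cas  hit  (counter 3, T0.r 2)
[8] T2.cas  miss  (counter 3, T2.r 2)
Mismatch at 5.

step = 5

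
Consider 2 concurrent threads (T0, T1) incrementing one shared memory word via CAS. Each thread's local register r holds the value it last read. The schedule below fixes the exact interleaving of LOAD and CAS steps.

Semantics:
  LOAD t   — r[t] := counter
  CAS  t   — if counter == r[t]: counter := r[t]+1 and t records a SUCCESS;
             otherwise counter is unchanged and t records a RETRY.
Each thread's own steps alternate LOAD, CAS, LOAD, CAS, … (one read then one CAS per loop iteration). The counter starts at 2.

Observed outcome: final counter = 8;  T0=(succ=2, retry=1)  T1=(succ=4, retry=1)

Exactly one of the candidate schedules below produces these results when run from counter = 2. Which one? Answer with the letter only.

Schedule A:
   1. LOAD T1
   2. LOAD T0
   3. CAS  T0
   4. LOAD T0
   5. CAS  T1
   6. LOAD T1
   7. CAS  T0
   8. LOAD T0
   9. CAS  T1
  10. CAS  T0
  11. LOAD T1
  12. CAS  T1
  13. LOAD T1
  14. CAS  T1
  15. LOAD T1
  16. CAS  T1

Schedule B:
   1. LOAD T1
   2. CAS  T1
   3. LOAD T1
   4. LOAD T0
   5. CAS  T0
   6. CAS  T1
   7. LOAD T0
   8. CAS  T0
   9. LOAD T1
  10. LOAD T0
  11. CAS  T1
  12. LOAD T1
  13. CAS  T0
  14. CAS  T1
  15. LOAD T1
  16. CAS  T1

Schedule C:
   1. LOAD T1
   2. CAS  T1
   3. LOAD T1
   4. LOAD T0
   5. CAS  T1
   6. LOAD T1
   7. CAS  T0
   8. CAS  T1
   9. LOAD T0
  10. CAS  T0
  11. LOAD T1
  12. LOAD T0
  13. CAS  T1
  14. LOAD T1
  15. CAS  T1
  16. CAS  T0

Run B:
#1 T1 reads 2
#2 T1 CAS(2→3) writes; counter now 3
#3 T1 reads 3
#4 T0 reads 3
#5 T0 CAS(3→4) writes; counter now 4
#6 T1 CAS(3→4) fails; counter now 4
#7 T0 reads 4
#8 T0 CAS(4→5) writes; counter now 5
#9 T1 reads 5
#10 T0 reads 5
#11 T1 CAS(5→6) writes; counter now 6
#12 T1 reads 6
#13 T0 CAS(5→6) fails; counter now 6
#14 T1 CAS(6→7) writes; counter now 7
#15 T1 reads 7
#16 T1 CAS(7→8) writes; counter now 8

B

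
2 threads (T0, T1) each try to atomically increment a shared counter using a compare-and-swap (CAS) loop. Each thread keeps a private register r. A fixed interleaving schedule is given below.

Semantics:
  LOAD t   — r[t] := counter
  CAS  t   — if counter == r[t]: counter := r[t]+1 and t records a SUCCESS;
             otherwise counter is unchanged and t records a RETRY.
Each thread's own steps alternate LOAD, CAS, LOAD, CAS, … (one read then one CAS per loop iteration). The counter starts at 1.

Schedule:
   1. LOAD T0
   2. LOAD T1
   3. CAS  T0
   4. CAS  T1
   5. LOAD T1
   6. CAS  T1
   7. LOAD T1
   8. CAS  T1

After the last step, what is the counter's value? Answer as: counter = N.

counter = 4

step 1: T0 LOAD ⇒ load; ctr=1 reg=1
step 2: T1 LOAD ⇒ load; ctr=1 reg=1
step 3: T0 CAS ⇒ ok; ctr=2 reg=1
step 4: T1 CAS ⇒ retry; ctr=2 reg=1
step 5: T1 LOAD ⇒ load; ctr=2 reg=2
step 6: T1 CAS ⇒ ok; ctr=3 reg=2
step 7: T1 LOAD ⇒ load; ctr=3 reg=3
step 8: T1 CAS ⇒ ok; ctr=4 reg=3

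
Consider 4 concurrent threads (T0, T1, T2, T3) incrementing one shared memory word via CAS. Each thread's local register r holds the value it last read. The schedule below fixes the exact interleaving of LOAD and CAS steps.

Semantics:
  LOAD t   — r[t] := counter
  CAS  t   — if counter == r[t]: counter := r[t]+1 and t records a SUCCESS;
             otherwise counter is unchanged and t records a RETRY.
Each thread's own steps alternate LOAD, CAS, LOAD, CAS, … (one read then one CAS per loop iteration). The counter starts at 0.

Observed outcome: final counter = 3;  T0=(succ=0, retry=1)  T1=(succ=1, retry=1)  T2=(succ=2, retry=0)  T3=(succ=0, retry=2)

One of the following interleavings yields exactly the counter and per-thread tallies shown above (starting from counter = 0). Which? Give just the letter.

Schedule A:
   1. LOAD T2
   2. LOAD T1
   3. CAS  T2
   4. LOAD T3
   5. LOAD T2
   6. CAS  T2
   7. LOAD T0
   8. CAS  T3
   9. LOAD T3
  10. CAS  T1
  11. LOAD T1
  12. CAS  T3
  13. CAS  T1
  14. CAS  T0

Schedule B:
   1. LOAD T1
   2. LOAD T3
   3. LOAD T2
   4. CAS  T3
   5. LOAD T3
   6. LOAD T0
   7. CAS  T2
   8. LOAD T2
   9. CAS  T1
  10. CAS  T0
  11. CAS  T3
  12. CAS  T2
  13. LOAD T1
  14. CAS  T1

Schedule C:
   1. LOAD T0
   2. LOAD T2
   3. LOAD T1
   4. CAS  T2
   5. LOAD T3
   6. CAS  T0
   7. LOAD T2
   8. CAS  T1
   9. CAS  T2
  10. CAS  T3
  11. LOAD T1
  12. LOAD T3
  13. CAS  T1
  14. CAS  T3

Run C:
#1 T0 reads 0
#2 T2 reads 0
#3 T1 reads 0
#4 T2 CAS(0→1) writes; counter now 1
#5 T3 reads 1
#6 T0 CAS(0→1) fails; counter now 1
#7 T2 reads 1
#8 T1 CAS(0→1) fails; counter now 1
#9 T2 CAS(1→2) writes; counter now 2
#10 T3 CAS(1→2) fails; counter now 2
#11 T1 reads 2
#12 T3 reads 2
#13 T1 CAS(2→3) writes; counter now 3
#14 T3 CAS(2→3) fails; counter now 3

C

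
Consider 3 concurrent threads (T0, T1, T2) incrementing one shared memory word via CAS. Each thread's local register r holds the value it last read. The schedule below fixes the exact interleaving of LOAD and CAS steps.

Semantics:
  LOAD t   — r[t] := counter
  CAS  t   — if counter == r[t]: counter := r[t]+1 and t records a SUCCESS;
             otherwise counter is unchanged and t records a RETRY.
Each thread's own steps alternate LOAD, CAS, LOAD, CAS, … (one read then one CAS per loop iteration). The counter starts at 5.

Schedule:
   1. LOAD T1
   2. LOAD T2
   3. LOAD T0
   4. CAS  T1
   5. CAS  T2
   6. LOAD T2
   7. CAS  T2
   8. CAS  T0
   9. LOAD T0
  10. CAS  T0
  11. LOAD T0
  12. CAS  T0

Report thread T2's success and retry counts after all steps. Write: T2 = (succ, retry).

T1 LOAD — after: cnt=5, r=5 — load
T2 LOAD — after: cnt=5, r=5 — load
T0 LOAD — after: cnt=5, r=5 — load
T1 CAS — after: cnt=6, r=5 — ok
T2 CAS — after: cnt=6, r=5 — retry
T2 LOAD — after: cnt=6, r=6 — load
T2 CAS — after: cnt=7, r=6 — ok
T0 CAS — after: cnt=7, r=5 — retry
T0 LOAD — after: cnt=7, r=7 — load
T0 CAS — after: cnt=8, r=7 — ok
T0 LOAD — after: cnt=8, r=8 — load
T0 CAS — after: cnt=9, r=8 — ok

T2 = (1, 1)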